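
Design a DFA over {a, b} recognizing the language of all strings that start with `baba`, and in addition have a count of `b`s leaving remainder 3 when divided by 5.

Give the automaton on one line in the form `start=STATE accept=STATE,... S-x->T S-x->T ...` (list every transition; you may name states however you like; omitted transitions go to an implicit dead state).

Handle the two conditions separately and then intersect. One (6 states) tracks whether the input so far still matches the prefix `baba`; the other (5 states) tracks the count of `b`s modulo 5. Each combined state is a pair, one component from each; accept when both components accept. Minimizing collapses redundant product states.
A 10-state machine:
        a   b  
>  q0   q1  q2 
   q1   q1  q1 
   q2   q3  q1 
   q3   q1  q4 
   q4   q5  q1 
   q5   q5  q6 
 * q6   q6  q7 
   q7   q7  q8 
   q8   q8  q9 
   q9   q9  q5 
(> = start, * = accepting)

start=q0 accept=q6 q0-a->q1 q0-b->q2 q1-a->q1 q1-b->q1 q2-a->q3 q2-b->q1 q3-a->q1 q3-b->q4 q4-a->q5 q4-b->q1 q5-a->q5 q5-b->q6 q6-a->q6 q6-b->q7 q7-a->q7 q7-b->q8 q8-a->q8 q8-b->q9 q9-a->q9 q9-b->q5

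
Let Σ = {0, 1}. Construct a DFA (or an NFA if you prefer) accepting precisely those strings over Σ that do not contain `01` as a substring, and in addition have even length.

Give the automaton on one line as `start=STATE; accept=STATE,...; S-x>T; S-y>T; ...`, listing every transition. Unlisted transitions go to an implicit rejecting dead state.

start=s0; accept=s0,s3; s0-0>s1; s0-1>s2; s1-0>s3; s1-1>s4; s2-0>s3; s2-1>s0; s3-0>s1; s3-1>s4; s4-0>s4; s4-1>s4

Handle the two conditions separately and then intersect. The first has 3 states tracking partial matches of the forbidden pattern `01`; the second has 2 states tracking the input length modulo 2. A product state is a pair (one from each), accepting exactly when both do. Equivalent product states are then merged.
With 5 states:
        0   1  
>* s0   s1  s2 
   s1   s3  s4 
   s2   s3  s0 
 * s3   s1  s4 
   s4   s4  s4 
(> = start, * = accepting)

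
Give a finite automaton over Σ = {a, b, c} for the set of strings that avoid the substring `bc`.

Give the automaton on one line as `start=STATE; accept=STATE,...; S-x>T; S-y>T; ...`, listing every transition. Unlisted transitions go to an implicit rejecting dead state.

start=q0; accept=q0,q1; q0-a>q0; q0-b>q1; q0-c>q0; q1-a>q0; q1-b>q1; q1-c>q2; q2-a>q2; q2-b>q2; q2-c>q2

Track partial matches of the forbidden pattern `bc`. State q2 is a dead state reached once `bc` has occurred; every other state accepts. q0 means no part of `bc` is currently matched.
3 states suffice.
        a   b   c  
>* q0   q0  q1  q0 
 * q1   q0  q1  q2 
   q2   q2  q2  q2 
(> = start, * = accepting)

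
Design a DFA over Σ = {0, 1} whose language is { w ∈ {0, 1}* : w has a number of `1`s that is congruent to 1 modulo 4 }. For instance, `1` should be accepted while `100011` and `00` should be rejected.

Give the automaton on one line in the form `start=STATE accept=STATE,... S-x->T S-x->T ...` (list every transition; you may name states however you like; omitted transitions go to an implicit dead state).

start=q0 accept=q1 q0-0->q0 q0-1->q1 q1-0->q1 q1-1->q2 q2-0->q2 q2-1->q3 q3-0->q3 q3-1->q0

The only thing that matters is how many `1`s have appeared, reduced mod 4. Use one state per residue: q0 for 0, …, q3 for 3. Reading `1` moves to the next residue; anything else stays put. q1 is accepting.
        0   1  
>  q0   q0  q1 
 * q1   q1  q2 
   q2   q2  q3 
   q3   q3  q0 
(> = start, * = accepting)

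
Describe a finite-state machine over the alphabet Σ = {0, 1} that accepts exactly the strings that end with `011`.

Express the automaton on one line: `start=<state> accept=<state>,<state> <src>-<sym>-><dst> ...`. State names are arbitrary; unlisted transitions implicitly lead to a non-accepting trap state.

start=S0 accept=S3 S0-0->S1 S0-1->S0 S1-0->S1 S1-1->S2 S2-0->S1 S2-1->S3 S3-0->S1 S3-1->S0

Let each state record the length of the longest suffix of the input read so far that is also a prefix of `011`. S1 means the last symbol is `0`; S2 means the last 2 symbols are `01`; S3 means the last 3 symbols are `011`. Accept only at S3, where the string currently ends in `011`.
A 4-state machine:
        0   1  
>  S0   S1  S0 
   S1   S1  S2 
   S2   S1  S3 
 * S3   S1  S0 
(> = start, * = accepting)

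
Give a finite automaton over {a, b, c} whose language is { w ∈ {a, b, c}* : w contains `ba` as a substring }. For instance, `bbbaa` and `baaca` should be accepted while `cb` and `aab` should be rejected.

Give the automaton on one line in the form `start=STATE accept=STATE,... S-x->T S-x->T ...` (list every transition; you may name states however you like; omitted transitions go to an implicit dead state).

States q0..q1 record the length of the longest prefix of `ba` that matches the current input suffix. Reaching q2 means `ba` has been seen, and we stay there forever. Accept from q2.
A 3-state machine:
        a   b   c  
>  q0   q0  q1  q0 
   q1   q2  q1  q0 
 * q2   q2  q2  q2 
(> = start, * = accepting)

start=q0 accept=q2 q0-a->q0 q0-b->q1 q0-c->q0 q1-a->q2 q1-b->q1 q1-c->q0 q2-a->q2 q2-b->q2 q2-c->q2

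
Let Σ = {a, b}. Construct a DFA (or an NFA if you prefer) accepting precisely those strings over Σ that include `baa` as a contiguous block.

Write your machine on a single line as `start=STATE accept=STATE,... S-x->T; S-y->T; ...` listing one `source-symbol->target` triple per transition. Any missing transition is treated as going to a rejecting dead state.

start=q0; accept=q3; q0-a->q0; q0-b->q1; q1-a->q2; q1-b->q1; q2-a->q3; q2-b->q1; q3-a->q3; q3-b->q3

States q0..q2 record the length of the longest prefix of `baa` that matches the current input suffix. Reaching q3 means `baa` has been seen, and we stay there forever. Accept from q3.
With 4 states:
        a   b  
>  q0   q0  q1 
   q1   q2  q1 
   q2   q3  q1 
 * q3   q3  q3 
(> = start, * = accepting)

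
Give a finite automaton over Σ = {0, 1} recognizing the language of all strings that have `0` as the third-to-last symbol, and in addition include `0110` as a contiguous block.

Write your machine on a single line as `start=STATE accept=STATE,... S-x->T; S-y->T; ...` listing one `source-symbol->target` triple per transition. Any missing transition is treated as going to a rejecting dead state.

Run two small machines in parallel and take their product. The first has 15 states tracking the last 3 symbols read; the second has 5 states tracking whether and how much of `0110` has been seen. A product state is a pair (one from each), accepting exactly when both do.
With 23 states:
          0    1  
>  s0     s1   s2 
   s1     s3   s4 
   s2     s5   s6 
   s3     s7   s8 
   s4     s9  s10 
   s5    s11  s12 
   s6    s13  s14 
   s7     s7   s8 
   s8     s9  s10 
   s9    s11  s12 
   s10   s15  s14 
   s11    s7   s8 
   s12    s9  s10 
   s13   s11  s12 
   s14   s13  s14 
   s15   s16  s17 
   s16   s18  s19 
   s17   s20  s21 
 * s18   s18  s19 
 * s19   s20  s21 
 * s20   s16  s17 
 * s21   s15  s22 
   s22   s15  s22 
(> = start, * = accepting)

start=s0; accept=s18,s19,s20,s21; s0-0->s1; s0-1->s2; s1-0->s3; s1-1->s4; s2-0->s5; s2-1->s6; s3-0->s7; s3-1->s8; s4-0->s9; s4-1->s10; s5-0->s11; s5-1->s12; s6-0->s13; s6-1->s14; s7-0->s7; s7-1->s8; s8-0->s9; s8-1->s10; s9-0->s11; s9-1->s12; s10-0->s15; s10-1->s14; s11-0->s7; s11-1->s8; s12-0->s9; s12-1->s10; s13-0->s11; s13-1->s12; s14-0->s13; s14-1->s14; s15-0->s16; s15-1->s17; s16-0->s18; s16-1->s19; s17-0->s20; s17-1->s21; s18-0->s18; s18-1->s19; s19-0->s20; s19-1->s21; s20-0->s16; s20-1->s17; s21-0->s15; s21-1->s22; s22-0->s15; s22-1->s22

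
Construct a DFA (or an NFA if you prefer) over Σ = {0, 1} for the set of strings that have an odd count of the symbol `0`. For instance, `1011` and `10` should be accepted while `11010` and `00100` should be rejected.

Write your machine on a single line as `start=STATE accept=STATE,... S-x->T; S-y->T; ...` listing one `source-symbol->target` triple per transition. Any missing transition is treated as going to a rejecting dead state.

start=A; accept=B; A-0->B; A-1->A; B-0->A; B-1->B

Keep the running count of `0`s modulo 2: each `0` advances along the cycle A → B → A while other symbols loop. Accept at B.
With 2 states:
       0  1 
>  A   B  A 
 * B   A  B 
(> = start, * = accepting)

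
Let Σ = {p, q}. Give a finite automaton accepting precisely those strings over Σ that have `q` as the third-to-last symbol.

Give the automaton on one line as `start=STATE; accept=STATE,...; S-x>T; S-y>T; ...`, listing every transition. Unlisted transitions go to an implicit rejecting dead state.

start=A; accept=L,M,N,O; A-p>B; A-q>C; B-p>D; B-q>E; C-p>F; C-q>G; D-p>H; D-q>I; E-p>J; E-q>K; F-p>L; F-q>M; G-p>N; G-q>O; H-p>H; H-q>I; I-p>J; I-q>K; J-p>L; J-q>M; K-p>N; K-q>O; L-p>H; L-q>I; M-p>J; M-q>K; N-p>L; N-q>M; O-p>N; O-q>O

A DFA must remember the last 3 symbols (since which symbol is third-to-last isn't known until the input ends). Use one state per possible window of the last ≤3 symbols; accept from those whose window starts with `q`.
       p  q 
>  A   B  C 
   B   D  E 
   C   F  G 
   D   H  I 
   E   J  K 
   F   L  M 
   G   N  O 
   H   H  I 
   I   J  K 
   J   L  M 
   K   N  O 
 * L   H  I 
 * M   J  K 
 * N   L  M 
 * O   N  O 
(> = start, * = accepting)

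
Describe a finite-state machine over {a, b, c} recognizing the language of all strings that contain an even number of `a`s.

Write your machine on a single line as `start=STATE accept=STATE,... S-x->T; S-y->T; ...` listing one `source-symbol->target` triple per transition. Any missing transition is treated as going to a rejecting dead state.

The only thing that matters is how many `a`s have appeared, reduced mod 2. Use one state per residue: S0 for 0, …, S1 for 1. Reading `a` moves to the next residue; anything else stays put. S0 is accepting.
        a   b   c  
>* S0   S1  S0  S0 
   S1   S0  S1  S1 
(> = start, * = accepting)

start=S0; accept=S0; S0-a->S1; S0-b->S0; S0-c->S0; S1-a->S0; S1-b->S1; S1-c->S1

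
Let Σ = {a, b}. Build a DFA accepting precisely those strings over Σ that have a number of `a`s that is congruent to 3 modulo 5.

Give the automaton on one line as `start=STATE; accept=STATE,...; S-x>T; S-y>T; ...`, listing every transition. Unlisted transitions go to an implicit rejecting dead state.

The only thing that matters is how many `a`s have appeared, reduced mod 5. Use one state per residue: q0 for 0, …, q4 for 4. Reading `a` moves to the next residue; anything else stays put. q3 is accepting.
A 5-state machine:
        a   b  
>  q0   q1  q0 
   q1   q2  q1 
   q2   q3  q2 
 * q3   q4  q3 
   q4   q0  q4 
(> = start, * = accepting)

start=q0; accept=q3; q0-a>q1; q0-b>q0; q1-a>q2; q1-b>q1; q2-a>q3; q2-b>q2; q3-a>q4; q3-b>q3; q4-a>q0; q4-b>q4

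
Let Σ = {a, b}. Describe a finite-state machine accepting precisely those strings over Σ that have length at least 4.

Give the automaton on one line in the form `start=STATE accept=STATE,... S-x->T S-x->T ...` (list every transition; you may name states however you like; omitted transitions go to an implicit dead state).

start=S0 accept=S4,S5 S0-a->S1 S0-b->S1 S1-a->S2 S1-b->S2 S2-a->S3 S2-b->S3 S3-a->S4 S3-b->S4 S4-a->S5 S4-b->S5 S5-a->S5 S5-b->S5

We only need to distinguish lengths 0, 1, …, 4, and '>4'. Chain S0 → S1 → S2 → S3 → S4 → S5 on every symbol, with S5 looping. Accepting states: {S4, S5}.
6 states suffice.
        a   b  
>  S0   S1  S1 
   S1   S2  S2 
   S2   S3  S3 
   S3   S4  S4 
 * S4   S5  S5 
 * S5   S5  S5 
(> = start, * = accepting)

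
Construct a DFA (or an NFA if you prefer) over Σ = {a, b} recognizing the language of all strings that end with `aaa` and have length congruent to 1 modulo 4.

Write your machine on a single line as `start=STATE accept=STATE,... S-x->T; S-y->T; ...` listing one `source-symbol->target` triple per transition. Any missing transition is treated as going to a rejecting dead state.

start=q0; accept=q6; q0-a->q1; q0-b->q1; q1-a->q2; q1-b->q2; q2-a->q3; q2-b->q4; q3-a->q5; q3-b->q0; q4-a->q0; q4-b->q0; q5-a->q6; q5-b->q1; q6-a->q2; q6-b->q2

Build one automaton per condition and run them in lockstep. The first has 4 states tracking how much of the suffix `aaa` has currently been matched; the second has 4 states tracking the input length modulo 4. A product state is a pair (one from each), accepting exactly when both do. After merging equivalent states the machine shrinks.
A 7-state machine:
        a   b  
>  q0   q1  q1 
   q1   q2  q2 
   q2   q3  q4 
   q3   q5  q0 
   q4   q0  q0 
   q5   q6  q1 
 * q6   q2  q2 
(> = start, * = accepting)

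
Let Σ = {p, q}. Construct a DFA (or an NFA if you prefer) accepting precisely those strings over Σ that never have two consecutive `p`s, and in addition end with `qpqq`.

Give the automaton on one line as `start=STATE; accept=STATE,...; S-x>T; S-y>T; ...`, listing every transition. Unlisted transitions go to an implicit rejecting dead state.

Handle the two conditions separately and then intersect. The first has 3 states tracking partial matches of the forbidden pattern `pp`; the second has 5 states tracking how much of the suffix `qpqq` has currently been matched. A product state is a pair (one from each), accepting exactly when both do. Equivalent product states are then merged.
With 7 states:
        p   q  
>  S0   S1  S2 
   S1   S3  S2 
   S2   S4  S2 
   S3   S3  S3 
   S4   S3  S5 
   S5   S4  S6 
 * S6   S4  S2 
(> = start, * = accepting)

start=S0; accept=S6; S0-p>S1; S0-q>S2; S1-p>S3; S1-q>S2; S2-p>S4; S2-q>S2; S3-p>S3; S3-q>S3; S4-p>S3; S4-q>S5; S5-p>S4; S5-q>S6; S6-p>S4; S6-q>S2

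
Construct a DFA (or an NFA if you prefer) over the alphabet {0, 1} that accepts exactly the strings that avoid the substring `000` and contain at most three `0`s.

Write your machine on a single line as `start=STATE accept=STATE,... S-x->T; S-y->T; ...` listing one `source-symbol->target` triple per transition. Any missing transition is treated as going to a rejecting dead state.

start=S0; accept=S0,S1,S2,S3,S5,S6; S0-0->S1; S0-1->S0; S1-0->S2; S1-1->S3; S2-0->S4; S2-1->S5; S3-0->S5; S3-1->S3; S4-0->S4; S4-1->S4; S5-0->S6; S5-1->S5; S6-0->S4; S6-1->S6

Build one automaton per condition and run them in lockstep. The first has 4 states tracking partial matches of the forbidden pattern `000`; the second has 5 states tracking the count of `0`s, saturating at 4. A product state is a pair (one from each), accepting exactly when both do. Minimizing collapses redundant product states.
A 7-state machine:
        0   1  
>* S0   S1  S0 
 * S1   S2  S3 
 * S2   S4  S5 
 * S3   S5  S3 
   S4   S4  S4 
 * S5   S6  S5 
 * S6   S4  S6 
(> = start, * = accepting)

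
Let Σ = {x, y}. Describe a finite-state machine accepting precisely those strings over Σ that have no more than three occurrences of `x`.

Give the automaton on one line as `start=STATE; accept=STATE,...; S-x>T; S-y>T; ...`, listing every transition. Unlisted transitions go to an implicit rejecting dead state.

Count `x`s, saturating at 4: states S0 through S3 mean 0 through 3 `x`s seen; S4 means more than 3. Each `x` increments (capped at S4); other symbols loop. Accept from {S0, S1, S2, S3}.
        x   y  
>* S0   S1  S0 
 * S1   S2  S1 
 * S2   S3  S2 
 * S3   S4  S3 
   S4   S4  S4 
(> = start, * = accepting)

start=S0; accept=S0,S1,S2,S3; S0-x>S1; S0-y>S0; S1-x>S2; S1-y>S1; S2-x>S3; S2-y>S2; S3-x>S4; S3-y>S3; S4-x>S4; S4-y>S4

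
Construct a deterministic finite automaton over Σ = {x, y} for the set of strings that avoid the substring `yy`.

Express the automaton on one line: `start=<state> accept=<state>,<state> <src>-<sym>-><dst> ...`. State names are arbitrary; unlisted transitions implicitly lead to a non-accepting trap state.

start=S0 accept=S0,S1 S0-x->S0 S0-y->S1 S1-x->S0 S1-y->S2 S2-x->S2 S2-y->S2

This is the complement of 'contains `yy`'. Use the same substring-matching states — S0 through S2 holding how much of `yy` has just been matched — but flip the accepting set: everything except the trap S2 accepts.
A 3-state machine:
        x   y  
>* S0   S0  S1 
 * S1   S0  S2 
   S2   S2  S2 
(> = start, * = accepting)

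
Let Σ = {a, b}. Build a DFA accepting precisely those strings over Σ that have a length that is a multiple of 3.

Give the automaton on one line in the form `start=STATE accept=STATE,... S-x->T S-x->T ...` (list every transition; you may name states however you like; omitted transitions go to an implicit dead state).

start=q0 accept=q0 q0-a->q1 q0-b->q1 q1-a->q2 q1-b->q2 q2-a->q0 q2-b->q0

Count input length modulo 3: every symbol advances one step around the cycle q0 → q1 → q2 → q0. Accept at q0.
A 3-state machine:
        a   b  
>* q0   q1  q1 
   q1   q2  q2 
   q2   q0  q0 
(> = start, * = accepting)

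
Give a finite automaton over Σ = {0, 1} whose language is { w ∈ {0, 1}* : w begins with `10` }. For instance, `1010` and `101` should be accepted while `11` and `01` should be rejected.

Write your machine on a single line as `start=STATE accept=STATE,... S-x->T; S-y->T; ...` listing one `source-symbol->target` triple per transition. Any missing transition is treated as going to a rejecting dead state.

start=s0; accept=s2; s0-0->s3; s0-1->s1; s1-0->s2; s1-1->s3; s2-0->s2; s2-1->s2; s3-0->s3; s3-1->s3

Check the first 2 symbols one by one: s0 through s1 record how many have matched `10` so far; any wrong symbol goes to the dead state s3. After all 2 match we enter the accepting sink s2.
A 4-state machine:
        0   1  
>  s0   s3  s1 
   s1   s2  s3 
 * s2   s2  s2 
   s3   s3  s3 
(> = start, * = accepting)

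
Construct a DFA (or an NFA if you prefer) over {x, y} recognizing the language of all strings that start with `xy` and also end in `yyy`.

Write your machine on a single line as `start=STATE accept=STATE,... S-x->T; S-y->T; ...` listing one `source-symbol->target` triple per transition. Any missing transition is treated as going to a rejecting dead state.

start=s0; accept=s6; s0-x->s1; s0-y->s2; s1-x->s2; s1-y->s3; s2-x->s2; s2-y->s2; s3-x->s4; s3-y->s5; s4-x->s4; s4-y->s3; s5-x->s4; s5-y->s6; s6-x->s4; s6-y->s6

Handle the two conditions separately and then intersect. The first has 4 states tracking whether the input so far still matches the prefix `xy`; the second has 4 states tracking how much of the suffix `yyy` has currently been matched. A product state is a pair (one from each), accepting exactly when both do. Equivalent product states are then merged.
7 states suffice.
        x   y  
>  s0   s1  s2 
   s1   s2  s3 
   s2   s2  s2 
   s3   s4  s5 
   s4   s4  s3 
   s5   s4  s6 
 * s6   s4  s6 
(> = start, * = accepting)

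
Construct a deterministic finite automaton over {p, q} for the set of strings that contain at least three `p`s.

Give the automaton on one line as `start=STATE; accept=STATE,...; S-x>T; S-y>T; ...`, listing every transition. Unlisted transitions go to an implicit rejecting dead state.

start=s0; accept=s3,s4; s0-p>s1; s0-q>s0; s1-p>s2; s1-q>s1; s2-p>s3; s2-q>s2; s3-p>s4; s3-q>s3; s4-p>s4; s4-q>s4

Count `p`s, saturating at 4: states s0 through s3 mean 0 through 3 `p`s seen; s4 means more than 3. Each `p` increments (capped at s4); other symbols loop. Accept from {s3, s4}.
        p   q  
>  s0   s1  s0 
   s1   s2  s1 
   s2   s3  s2 
 * s3   s4  s3 
 * s4   s4  s4 
(> = start, * = accepting)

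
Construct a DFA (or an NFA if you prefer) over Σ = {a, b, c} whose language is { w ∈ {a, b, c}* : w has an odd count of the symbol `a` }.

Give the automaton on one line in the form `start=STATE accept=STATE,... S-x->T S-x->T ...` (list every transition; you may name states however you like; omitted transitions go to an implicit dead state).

start=s0 accept=s1 s0-a->s1 s0-b->s0 s0-c->s0 s1-a->s0 s1-b->s1 s1-c->s1

The only thing that matters is how many `a`s have appeared, reduced mod 2. Use one state per residue: s0 for 0, …, s1 for 1. Reading `a` moves to the next residue; anything else stays put. s1 is accepting.
A 2-state machine:
        a   b   c  
>  s0   s1  s0  s0 
 * s1   s0  s1  s1 
(> = start, * = accepting)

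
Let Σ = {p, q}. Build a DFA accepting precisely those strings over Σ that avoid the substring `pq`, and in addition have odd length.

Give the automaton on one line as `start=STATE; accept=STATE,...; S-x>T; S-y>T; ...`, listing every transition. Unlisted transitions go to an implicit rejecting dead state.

Run two small machines in parallel and take their product. One (3 states) tracks partial matches of the forbidden pattern `pq`; the other (2 states) tracks the input length modulo 2. Each combined state is a pair, one component from each; accept when both components accept. After merging equivalent states the machine shrinks.
With 5 states:
       p  q 
>  A   B  C 
 * B   D  E 
 * C   D  A 
   D   B  E 
   E   E  E 
(> = start, * = accepting)

start=A; accept=B,C; A-p>B; A-q>C; B-p>D; B-q>E; C-p>D; C-q>A; D-p>B; D-q>E; E-p>E; E-q>E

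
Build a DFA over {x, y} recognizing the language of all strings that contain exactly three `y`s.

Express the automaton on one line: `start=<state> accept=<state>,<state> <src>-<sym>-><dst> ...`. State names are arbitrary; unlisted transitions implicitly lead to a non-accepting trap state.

start=s0 accept=s3 s0-x->s0 s0-y->s1 s1-x->s1 s1-y->s2 s2-x->s2 s2-y->s3 s3-x->s3 s3-y->s4 s4-x->s4 s4-y->s4

Only the number of `y`s matters, and only up to 4. Make a chain s0 → s1 → s2 → s3 → s4 advanced by each `y` (with s4 absorbing); every other symbol self-loops. The accepting set is {s3}.
A 5-state machine:
        x   y  
>  s0   s0  s1 
   s1   s1  s2 
   s2   s2  s3 
 * s3   s3  s4 
   s4   s4  s4 
(> = start, * = accepting)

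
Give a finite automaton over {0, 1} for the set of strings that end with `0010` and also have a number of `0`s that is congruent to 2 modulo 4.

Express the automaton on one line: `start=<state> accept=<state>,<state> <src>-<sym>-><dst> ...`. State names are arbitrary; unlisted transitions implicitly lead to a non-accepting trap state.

Handle the two conditions separately and then intersect. One (5 states) tracks how much of the suffix `0010` has currently been matched; the other (4 states) tracks the count of `0`s modulo 4. Each combined state is a pair, one component from each; accept when both components accept. Minimizing collapses redundant product states.
With 8 states:
        0   1  
>  q0   q1  q0 
   q1   q2  q1 
   q2   q3  q2 
   q3   q4  q3 
   q4   q5  q0 
   q5   q2  q6 
   q6   q7  q1 
 * q7   q3  q2 
(> = start, * = accepting)

start=q0 accept=q7 q0-0->q1 q0-1->q0 q1-0->q2 q1-1->q1 q2-0->q3 q2-1->q2 q3-0->q4 q3-1->q3 q4-0->q5 q4-1->q0 q5-0->q2 q5-1->q6 q6-0->q7 q6-1->q1 q7-0->q3 q7-1->q2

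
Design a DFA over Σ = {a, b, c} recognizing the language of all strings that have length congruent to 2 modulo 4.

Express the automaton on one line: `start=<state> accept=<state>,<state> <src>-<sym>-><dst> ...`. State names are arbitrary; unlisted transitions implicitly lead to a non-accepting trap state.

start=q0 accept=q2 q0-a->q1 q0-b->q1 q0-c->q1 q1-a->q2 q1-b->q2 q1-c->q2 q2-a->q3 q2-b->q3 q2-c->q3 q3-a->q0 q3-b->q0 q3-c->q0

Count input length modulo 4: every symbol advances one step around the cycle q0 → q1 → q2 → q3 → q0. Accept at q2.
A 4-state machine:
        a   b   c  
>  q0   q1  q1  q1 
   q1   q2  q2  q2 
 * q2   q3  q3  q3 
   q3   q0  q0  q0 
(> = start, * = accepting)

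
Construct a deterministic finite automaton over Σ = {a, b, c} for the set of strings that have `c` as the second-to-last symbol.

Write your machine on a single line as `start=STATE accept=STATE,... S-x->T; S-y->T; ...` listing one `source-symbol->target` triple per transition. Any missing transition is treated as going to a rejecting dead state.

start=s0; accept=s10,s11,s12; s0-a->s1; s0-b->s2; s0-c->s3; s1-a->s4; s1-b->s5; s1-c->s6; s2-a->s7; s2-b->s8; s2-c->s9; s3-a->s10; s3-b->s11; s3-c->s12; s4-a->s4; s4-b->s5; s4-c->s6; s5-a->s7; s5-b->s8; s5-c->s9; s6-a->s10; s6-b->s11; s6-c->s12; s7-a->s4; s7-b->s5; s7-c->s6; s8-a->s7; s8-b->s8; s8-c->s9; s9-a->s10; s9-b->s11; s9-c->s12; s10-a->s4; s10-b->s5; s10-c->s6; s11-a->s7; s11-b->s8; s11-c->s9; s12-a->s10; s12-b->s11; s12-c->s12

Because acceptance depends on a position counted from the end, the machine has to buffer the most recent 2 symbols. Make each state the string of the last up-to-2 symbols read; on input `x` shift the window left and append `x`. Accept when the buffered window has length 2 and begins with `c`.
          a    b    c  
>  s0     s1   s2   s3 
   s1     s4   s5   s6 
   s2     s7   s8   s9 
   s3    s10  s11  s12 
   s4     s4   s5   s6 
   s5     s7   s8   s9 
   s6    s10  s11  s12 
   s7     s4   s5   s6 
   s8     s7   s8   s9 
   s9    s10  s11  s12 
 * s10    s4   s5   s6 
 * s11    s7   s8   s9 
 * s12   s10  s11  s12 
(> = start, * = accepting)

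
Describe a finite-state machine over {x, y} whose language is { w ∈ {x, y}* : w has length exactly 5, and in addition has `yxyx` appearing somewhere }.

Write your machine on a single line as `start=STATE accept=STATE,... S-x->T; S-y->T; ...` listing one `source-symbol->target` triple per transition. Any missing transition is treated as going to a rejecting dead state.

start=q0; accept=q10; q0-x->q1; q0-y->q2; q1-x->q3; q1-y->q4; q2-x->q5; q2-y->q4; q3-x->q3; q3-y->q3; q4-x->q6; q4-y->q3; q5-x->q3; q5-y->q7; q6-x->q3; q6-y->q8; q7-x->q9; q7-y->q3; q8-x->q10; q8-y->q3; q9-x->q10; q9-y->q10; q10-x->q3; q10-y->q3

Handle the two conditions separately and then intersect. One (7 states) tracks the input length, saturating at 6; the other (5 states) tracks whether and how much of `yxyx` has been seen. Each combined state is a pair, one component from each; accept when both components accept. Minimizing collapses redundant product states.
With 11 states:
          x    y  
>  q0     q1   q2 
   q1     q3   q4 
   q2     q5   q4 
   q3     q3   q3 
   q4     q6   q3 
   q5     q3   q7 
   q6     q3   q8 
   q7     q9   q3 
   q8    q10   q3 
   q9    q10  q10 
 * q10    q3   q3 
(> = start, * = accepting)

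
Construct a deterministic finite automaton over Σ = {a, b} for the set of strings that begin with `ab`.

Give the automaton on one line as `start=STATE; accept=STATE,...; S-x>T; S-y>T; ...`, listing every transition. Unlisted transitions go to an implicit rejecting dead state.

Check the first 2 symbols one by one: S0 through S1 record how many have matched `ab` so far; any wrong symbol goes to the dead state S3. After all 2 match we enter the accepting sink S2.
With 4 states:
        a   b  
>  S0   S1  S3 
   S1   S3  S2 
 * S2   S2  S2 
   S3   S3  S3 
(> = start, * = accepting)

start=S0; accept=S2; S0-a>S1; S0-b>S3; S1-a>S3; S1-b>S2; S2-a>S2; S2-b>S2; S3-a>S3; S3-b>S3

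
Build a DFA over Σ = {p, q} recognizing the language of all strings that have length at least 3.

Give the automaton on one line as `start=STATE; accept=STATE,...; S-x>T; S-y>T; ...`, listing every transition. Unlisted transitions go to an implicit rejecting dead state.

We only need to distinguish lengths 0, 1, …, 3, and '>3'. Chain S0 → S1 → S2 → S3 → S4 on every symbol, with S4 looping. Accepting states: {S3, S4}.
5 states suffice.
        p   q  
>  S0   S1  S1 
   S1   S2  S2 
   S2   S3  S3 
 * S3   S4  S4 
 * S4   S4  S4 
(> = start, * = accepting)

start=S0; accept=S3,S4; S0-p>S1; S0-q>S1; S1-p>S2; S1-q>S2; S2-p>S3; S2-q>S3; S3-p>S4; S3-q>S4; S4-p>S4; S4-q>S4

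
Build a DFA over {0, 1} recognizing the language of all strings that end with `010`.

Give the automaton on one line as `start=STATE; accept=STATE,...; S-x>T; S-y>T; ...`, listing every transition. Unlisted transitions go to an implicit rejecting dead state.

start=s0; accept=s3; s0-0>s1; s0-1>s0; s1-0>s1; s1-1>s2; s2-0>s3; s2-1>s0; s3-0>s1; s3-1>s2

Let each state record the length of the longest suffix of the input read so far that is also a prefix of `010`. s1 means the last symbol is `0`; s2 means the last 2 symbols are `01`; s3 means the last 3 symbols are `010`. Accept only at s3, where the string currently ends in `010`.
4 states suffice.
        0   1  
>  s0   s1  s0 
   s1   s1  s2 
   s2   s3  s0 
 * s3   s1  s2 
(> = start, * = accepting)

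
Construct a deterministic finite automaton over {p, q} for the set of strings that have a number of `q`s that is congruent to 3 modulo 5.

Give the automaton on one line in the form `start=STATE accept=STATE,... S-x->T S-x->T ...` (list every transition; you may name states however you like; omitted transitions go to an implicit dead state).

start=A accept=D A-p->A A-q->B B-p->B B-q->C C-p->C C-q->D D-p->D D-q->E E-p->E E-q->A

Keep the running count of `q`s modulo 5: each `q` advances along the cycle A → B → C → D → E → A while other symbols loop. Accept at D.
With 5 states:
       p  q 
>  A   A  B 
   B   B  C 
   C   C  D 
 * D   D  E 
   E   E  A 
(> = start, * = accepting)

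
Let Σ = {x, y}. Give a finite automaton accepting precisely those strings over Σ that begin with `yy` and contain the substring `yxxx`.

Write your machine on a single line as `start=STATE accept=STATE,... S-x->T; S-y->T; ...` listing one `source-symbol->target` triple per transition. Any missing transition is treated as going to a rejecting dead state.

Build one automaton per condition and run them in lockstep. The first has 4 states tracking whether the input so far still matches the prefix `yy`; the second has 5 states tracking whether and how much of `yxxx` has been seen. A product state is a pair (one from each), accepting exactly when both do.
An 11-state machine:
       x  y 
>  A   B  C 
   B   B  D 
   C   E  F 
   D   E  D 
   E   G  D 
   F   H  F 
   G   I  D 
   H   J  F 
   I   I  I 
   J   K  F 
 * K   K  K 
(> = start, * = accepting)

start=A; accept=K; A-x->B; A-y->C; B-x->B; B-y->D; C-x->E; C-y->F; D-x->E; D-y->D; E-x->G; E-y->D; F-x->H; F-y->F; G-x->I; G-y->D; H-x->J; H-y->F; I-x->I; I-y->I; J-x->K; J-y->F; K-x->K; K-y->K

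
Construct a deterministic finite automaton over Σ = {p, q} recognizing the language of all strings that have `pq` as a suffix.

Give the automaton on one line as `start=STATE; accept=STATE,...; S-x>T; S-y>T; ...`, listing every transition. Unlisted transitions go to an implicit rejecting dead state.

start=s0; accept=s2; s0-p>s1; s0-q>s0; s1-p>s1; s1-q>s2; s2-p>s1; s2-q>s0

Remember how much of `pq` the current input suffix matches. State s0 means no match yet; s1 means the last symbol is `p`; s2 means the last 2 symbols are `pq`. Only s2 accepts. On a mismatch, fall back to the longest proper suffix that is still a prefix of `pq`.
        p   q  
>  s0   s1  s0 
   s1   s1  s2 
 * s2   s1  s0 
(> = start, * = accepting)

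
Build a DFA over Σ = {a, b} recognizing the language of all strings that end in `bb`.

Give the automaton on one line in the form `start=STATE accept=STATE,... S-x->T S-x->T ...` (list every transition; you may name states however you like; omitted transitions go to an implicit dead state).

start=s0 accept=s2 s0-a->s0 s0-b->s1 s1-a->s0 s1-b->s2 s2-a->s0 s2-b->s2

Let each state record the length of the longest suffix of the input read so far that is also a prefix of `bb`. s1 means the last symbol is `b`; s2 means the last 2 symbols are `bb`. Accept only at s2, where the string currently ends in `bb`.
        a   b  
>  s0   s0  s1 
   s1   s0  s2 
 * s2   s0  s2 
(> = start, * = accepting)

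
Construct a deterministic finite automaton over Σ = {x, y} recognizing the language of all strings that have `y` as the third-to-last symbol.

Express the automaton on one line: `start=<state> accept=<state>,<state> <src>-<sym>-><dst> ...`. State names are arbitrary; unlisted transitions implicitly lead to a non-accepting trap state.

A DFA must remember the last 3 symbols (since which symbol is third-to-last isn't known until the input ends). Use one state per possible window of the last ≤3 symbols; accept from those whose window starts with `y`.
          x    y  
>  s0     s1   s2 
   s1     s3   s4 
   s2     s5   s6 
   s3     s7   s8 
   s4     s9  s10 
   s5    s11  s12 
   s6    s13  s14 
   s7     s7   s8 
   s8     s9  s10 
   s9    s11  s12 
   s10   s13  s14 
 * s11    s7   s8 
 * s12    s9  s10 
 * s13   s11  s12 
 * s14   s13  s14 
(> = start, * = accepting)

start=s0 accept=s11,s12,s13,s14 s0-x->s1 s0-y->s2 s1-x->s3 s1-y->s4 s2-x->s5 s2-y->s6 s3-x->s7 s3-y->s8 s4-x->s9 s4-y->s10 s5-x->s11 s5-y->s12 s6-x->s13 s6-y->s14 s7-x->s7 s7-y->s8 s8-x->s9 s8-y->s10 s9-x->s11 s9-y->s12 s10-x->s13 s10-y->s14 s11-x->s7 s11-y->s8 s12-x->s9 s12-y->s10 s13-x->s11 s13-y->s12 s14-x->s13 s14-y->s14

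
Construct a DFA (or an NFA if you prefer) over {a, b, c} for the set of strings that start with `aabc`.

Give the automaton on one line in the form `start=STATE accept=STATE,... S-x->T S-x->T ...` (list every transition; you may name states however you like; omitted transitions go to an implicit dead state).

Check the first 4 symbols one by one: s0 through s3 record how many have matched `aabc` so far; any wrong symbol goes to the dead state s5. After all 4 match we enter the accepting sink s4.
6 states suffice.
        a   b   c  
>  s0   s1  s5  s5 
   s1   s2  s5  s5 
   s2   s5  s3  s5 
   s3   s5  s5  s4 
 * s4   s4  s4  s4 
   s5   s5  s5  s5 
(> = start, * = accepting)

start=s0 accept=s4 s0-a->s1 s0-b->s5 s0-c->s5 s1-a->s2 s1-b->s5 s1-c->s5 s2-a->s5 s2-b->s3 s2-c->s5 s3-a->s5 s3-b->s5 s3-c->s4 s4-a->s4 s4-b->s4 s4-c->s4 s5-a->s5 s5-b->s5 s5-c->s5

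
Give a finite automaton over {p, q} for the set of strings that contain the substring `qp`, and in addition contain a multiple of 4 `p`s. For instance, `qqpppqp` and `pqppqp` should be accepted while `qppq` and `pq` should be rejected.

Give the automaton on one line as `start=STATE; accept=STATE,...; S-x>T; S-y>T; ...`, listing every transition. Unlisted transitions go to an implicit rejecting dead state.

start=S0; accept=S11; S0-p>S1; S0-q>S2; S1-p>S3; S1-q>S4; S2-p>S5; S2-q>S2; S3-p>S6; S3-q>S7; S4-p>S8; S4-q>S4; S5-p>S8; S5-q>S5; S6-p>S0; S6-q>S9; S7-p>S10; S7-q>S7; S8-p>S10; S8-q>S8; S9-p>S11; S9-q>S9; S10-p>S11; S10-q>S10; S11-p>S5; S11-q>S11

Handle the two conditions separately and then intersect. One (3 states) tracks whether and how much of `qp` has been seen; the other (4 states) tracks the count of `p`s modulo 4. Each combined state is a pair, one component from each; accept when both components accept.
          p    q  
>  S0     S1   S2 
   S1     S3   S4 
   S2     S5   S2 
   S3     S6   S7 
   S4     S8   S4 
   S5     S8   S5 
   S6     S0   S9 
   S7    S10   S7 
   S8    S10   S8 
   S9    S11   S9 
   S10   S11  S10 
 * S11    S5  S11 
(> = start, * = accepting)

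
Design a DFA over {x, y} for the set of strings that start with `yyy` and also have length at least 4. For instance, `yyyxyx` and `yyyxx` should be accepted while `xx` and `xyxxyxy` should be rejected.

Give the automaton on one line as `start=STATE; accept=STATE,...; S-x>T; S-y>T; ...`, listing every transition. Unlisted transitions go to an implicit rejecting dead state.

start=q0; accept=q5; q0-x>q1; q0-y>q2; q1-x>q1; q1-y>q1; q2-x>q1; q2-y>q3; q3-x>q1; q3-y>q4; q4-x>q5; q4-y>q5; q5-x>q5; q5-y>q5

Handle the two conditions separately and then intersect. One (5 states) tracks whether the input so far still matches the prefix `yyy`; the other (6 states) tracks the input length, saturating at 5. Each combined state is a pair, one component from each; accept when both components accept. Equivalent product states are then merged.
6 states suffice.
        x   y  
>  q0   q1  q2 
   q1   q1  q1 
   q2   q1  q3 
   q3   q1  q4 
   q4   q5  q5 
 * q5   q5  q5 
(> = start, * = accepting)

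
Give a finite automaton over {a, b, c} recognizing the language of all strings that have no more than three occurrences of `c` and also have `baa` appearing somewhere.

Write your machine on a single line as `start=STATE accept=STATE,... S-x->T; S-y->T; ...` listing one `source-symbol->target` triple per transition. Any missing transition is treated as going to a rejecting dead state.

Handle the two conditions separately and then intersect. One (5 states) tracks the count of `c`s, saturating at 4; the other (4 states) tracks whether and how much of `baa` has been seen. Each combined state is a pair, one component from each; accept when both components accept.
With 20 states:
          a    b    c  
>  q0     q0   q1   q2 
   q1     q3   q1   q2 
   q2     q2   q4   q5 
   q3     q6   q1   q2 
   q4     q7   q4   q5 
   q5     q5   q8   q9 
 * q6     q6   q6  q10 
   q7    q10   q4   q5 
   q8    q11   q8   q9 
   q9     q9  q12  q13 
 * q10   q10  q10  q14 
   q11   q14   q8   q9 
   q12   q15  q12  q13 
   q13   q13  q16  q13 
 * q14   q14  q14  q17 
   q15   q17  q12  q13 
   q16   q18  q16  q13 
 * q17   q17  q17  q19 
   q18   q19  q16  q13 
   q19   q19  q19  q19 
(> = start, * = accepting)

start=q0; accept=q6,q10,q14,q17; q0-a->q0; q0-b->q1; q0-c->q2; q1-a->q3; q1-b->q1; q1-c->q2; q2-a->q2; q2-b->q4; q2-c->q5; q3-a->q6; q3-b->q1; q3-c->q2; q4-a->q7; q4-b->q4; q4-c->q5; q5-a->q5; q5-b->q8; q5-c->q9; q6-a->q6; q6-b->q6; q6-c->q10; q7-a->q10; q7-b->q4; q7-c->q5; q8-a->q11; q8-b->q8; q8-c->q9; q9-a->q9; q9-b->q12; q9-c->q13; q10-a->q10; q10-b->q10; q10-c->q14; q11-a->q14; q11-b->q8; q11-c->q9; q12-a->q15; q12-b->q12; q12-c->q13; q13-a->q13; q13-b->q16; q13-c->q13; q14-a->q14; q14-b->q14; q14-c->q17; q15-a->q17; q15-b->q12; q15-c->q13; q16-a->q18; q16-b->q16; q16-c->q13; q17-a->q17; q17-b->q17; q17-c->q19; q18-a->q19; q18-b->q16; q18-c->q13; q19-a->q19; q19-b->q19; q19-c->q19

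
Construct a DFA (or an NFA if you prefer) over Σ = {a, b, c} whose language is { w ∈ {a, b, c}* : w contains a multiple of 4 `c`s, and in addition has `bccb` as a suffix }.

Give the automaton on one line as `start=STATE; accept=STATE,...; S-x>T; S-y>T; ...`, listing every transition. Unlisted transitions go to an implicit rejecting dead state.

start=s0; accept=s17; s0-a>s0; s0-b>s1; s0-c>s2; s1-a>s0; s1-b>s1; s1-c>s3; s2-a>s2; s2-b>s4; s2-c>s5; s3-a>s2; s3-b>s4; s3-c>s6; s4-a>s2; s4-b>s4; s4-c>s7; s5-a>s5; s5-b>s8; s5-c>s9; s6-a>s5; s6-b>s10; s6-c>s9; s7-a>s5; s7-b>s8; s7-c>s11; s8-a>s5; s8-b>s8; s8-c>s12; s9-a>s9; s9-b>s13; s9-c>s0; s10-a>s5; s10-b>s8; s10-c>s12; s11-a>s9; s11-b>s14; s11-c>s0; s12-a>s9; s12-b>s13; s12-c>s15; s13-a>s9; s13-b>s13; s13-c>s16; s14-a>s9; s14-b>s13; s14-c>s16; s15-a>s0; s15-b>s17; s15-c>s2; s16-a>s0; s16-b>s1; s16-c>s18; s17-a>s0; s17-b>s1; s17-c>s3; s18-a>s2; s18-b>s19; s18-c>s5; s19-a>s2; s19-b>s4; s19-c>s7

Handle the two conditions separately and then intersect. The first has 4 states tracking the count of `c`s modulo 4; the second has 5 states tracking how much of the suffix `bccb` has currently been matched. A product state is a pair (one from each), accepting exactly when both do.
With 20 states:
          a    b    c  
>  s0     s0   s1   s2 
   s1     s0   s1   s3 
   s2     s2   s4   s5 
   s3     s2   s4   s6 
   s4     s2   s4   s7 
   s5     s5   s8   s9 
   s6     s5  s10   s9 
   s7     s5   s8  s11 
   s8     s5   s8  s12 
   s9     s9  s13   s0 
   s10    s5   s8  s12 
   s11    s9  s14   s0 
   s12    s9  s13  s15 
   s13    s9  s13  s16 
   s14    s9  s13  s16 
   s15    s0  s17   s2 
   s16    s0   s1  s18 
 * s17    s0   s1   s3 
   s18    s2  s19   s5 
   s19    s2   s4   s7 
(> = start, * = accepting)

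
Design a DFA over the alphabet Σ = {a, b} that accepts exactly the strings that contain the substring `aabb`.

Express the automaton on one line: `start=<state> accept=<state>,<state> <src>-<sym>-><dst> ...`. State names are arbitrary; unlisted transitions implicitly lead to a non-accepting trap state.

start=s0 accept=s4 s0-a->s1 s0-b->s0 s1-a->s2 s1-b->s0 s2-a->s2 s2-b->s3 s3-a->s1 s3-b->s4 s4-a->s4 s4-b->s4

States s0..s3 record the length of the longest prefix of `aabb` that matches the current input suffix. Reaching s4 means `aabb` has been seen, and we stay there forever. Accept from s4.
With 5 states:
        a   b  
>  s0   s1  s0 
   s1   s2  s0 
   s2   s2  s3 
   s3   s1  s4 
 * s4   s4  s4 
(> = start, * = accepting)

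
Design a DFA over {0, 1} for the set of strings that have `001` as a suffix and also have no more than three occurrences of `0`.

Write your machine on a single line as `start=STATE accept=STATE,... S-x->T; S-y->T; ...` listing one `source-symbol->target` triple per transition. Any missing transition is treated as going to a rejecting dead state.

start=s0; accept=s5; s0-0->s1; s0-1->s0; s1-0->s2; s1-1->s3; s2-0->s4; s2-1->s5; s3-0->s6; s3-1->s3; s4-0->s7; s4-1->s5; s5-0->s7; s5-1->s7; s6-0->s4; s6-1->s7; s7-0->s7; s7-1->s7

Build one automaton per condition and run them in lockstep. One (4 states) tracks how much of the suffix `001` has currently been matched; the other (5 states) tracks the count of `0`s, saturating at 4. Each combined state is a pair, one component from each; accept when both components accept. Minimizing collapses redundant product states.
With 8 states:
        0   1  
>  s0   s1  s0 
   s1   s2  s3 
   s2   s4  s5 
   s3   s6  s3 
   s4   s7  s5 
 * s5   s7  s7 
   s6   s4  s7 
   s7   s7  s7 
(> = start, * = accepting)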